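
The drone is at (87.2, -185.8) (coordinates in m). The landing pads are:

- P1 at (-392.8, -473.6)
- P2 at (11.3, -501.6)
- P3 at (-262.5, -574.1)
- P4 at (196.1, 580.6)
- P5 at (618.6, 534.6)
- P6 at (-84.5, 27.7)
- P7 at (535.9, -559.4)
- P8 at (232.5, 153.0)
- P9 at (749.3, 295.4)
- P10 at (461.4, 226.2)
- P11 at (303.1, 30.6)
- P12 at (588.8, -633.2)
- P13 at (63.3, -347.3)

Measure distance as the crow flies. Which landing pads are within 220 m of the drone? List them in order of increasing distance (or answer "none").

P13

Distances from (87.2, -185.8):
P1: √((-480.0)² + (-287.8)²) = √(230400.000 + 82828.840) = 559.7 m
P2: √((-75.9)² + (-315.8)²) = √(5760.810 + 99729.640) = 324.8 m
P3: √((-349.7)² + (-388.3)²) = √(122290.090 + 150776.890) = 522.6 m
P4: √((108.9)² + (766.4)²) = √(11859.210 + 587368.960) = 774.1 m
P5: √((531.4)² + (720.4)²) = √(282385.960 + 518976.160) = 895.2 m
P6: √((-171.7)² + (213.5)²) = √(29480.890 + 45582.250) = 274.0 m
P7: √((448.7)² + (-373.6)²) = √(201331.690 + 139576.960) = 583.9 m
P8: √((145.3)² + (338.8)²) = √(21112.090 + 114785.440) = 368.6 m
P9: √((662.1)² + (481.2)²) = √(438376.410 + 231553.440) = 818.5 m
P10: √((374.2)² + (412.0)²) = √(140025.640 + 169744.000) = 556.6 m
P11: √((215.9)² + (216.4)²) = √(46612.810 + 46828.960) = 305.7 m
P12: √((501.6)² + (-447.4)²) = √(251602.560 + 200166.760) = 672.1 m
P13: √((-23.9)² + (-161.5)²) = √(571.210 + 26082.250) = 163.3 m
Threshold 220 m: P13 (163.3 m) is within range.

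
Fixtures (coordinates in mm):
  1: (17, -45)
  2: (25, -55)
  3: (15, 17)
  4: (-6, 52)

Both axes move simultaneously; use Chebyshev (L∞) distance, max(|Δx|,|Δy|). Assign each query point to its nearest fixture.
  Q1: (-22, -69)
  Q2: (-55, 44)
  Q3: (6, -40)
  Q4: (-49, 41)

Q1 at (-22, -69):
  1: max(|39|, |24|) = 39 mm
  2: max(|47|, |14|) = 47 mm
  3: max(|37|, |86|) = 86 mm
  4: max(|16|, |121|) = 121 mm
  → nearest: 1 (39 mm)
Q2 at (-55, 44):
  1: max(|72|, |-89|) = 89 mm
  2: max(|80|, |-99|) = 99 mm
  3: max(|70|, |-27|) = 70 mm
  4: max(|49|, |8|) = 49 mm
  → nearest: 4 (49 mm)
Q3 at (6, -40):
  1: max(|11|, |-5|) = 11 mm
  2: max(|19|, |-15|) = 19 mm
  3: max(|9|, |57|) = 57 mm
  4: max(|-12|, |92|) = 92 mm
  → nearest: 1 (11 mm)
Q4 at (-49, 41):
  1: max(|66|, |-86|) = 86 mm
  2: max(|74|, |-96|) = 96 mm
  3: max(|64|, |-24|) = 64 mm
  4: max(|43|, |11|) = 43 mm
  → nearest: 4 (43 mm)

Q1→1; Q2→4; Q3→1; Q4→4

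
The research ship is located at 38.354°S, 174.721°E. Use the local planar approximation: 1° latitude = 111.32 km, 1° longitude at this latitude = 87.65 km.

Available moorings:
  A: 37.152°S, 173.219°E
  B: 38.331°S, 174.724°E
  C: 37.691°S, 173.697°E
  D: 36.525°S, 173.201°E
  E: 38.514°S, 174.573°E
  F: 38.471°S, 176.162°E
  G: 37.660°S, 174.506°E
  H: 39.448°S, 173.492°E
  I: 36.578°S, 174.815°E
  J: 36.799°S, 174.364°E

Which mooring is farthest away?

Distances from 38.354°S, 174.721°E:
A: 187.713 km
B: 2.574 km
C: 116.202 km
D: 243.320 km
E: 22.034 km
F: 126.973 km
G: 79.521 km
H: 162.590 km
I: 197.876 km
J: 175.908 km
Maximum: D at 243.320 km.

D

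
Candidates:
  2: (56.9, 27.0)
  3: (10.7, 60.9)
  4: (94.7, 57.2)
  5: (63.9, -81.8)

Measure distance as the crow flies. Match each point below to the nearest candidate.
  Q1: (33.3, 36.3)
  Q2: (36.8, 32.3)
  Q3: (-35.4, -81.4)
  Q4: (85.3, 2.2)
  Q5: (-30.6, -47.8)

Q1 at (33.3, 36.3):
  2: 25.4
  3: 33.4
  4: 64.9
  5: 122.0
  → nearest: 2 (25.4)
Q2 at (36.8, 32.3):
  2: 20.8
  3: 38.7
  4: 63.0
  5: 117.3
  → nearest: 2 (20.8)
Q3 at (-35.4, -81.4):
  2: 142.4
  3: 149.6
  4: 190.1
  5: 99.3
  → nearest: 5 (99.3)
Q4 at (85.3, 2.2):
  2: 37.7
  3: 94.9
  4: 55.8
  5: 86.7
  → nearest: 2 (37.7)
Q5 at (-30.6, -47.8):
  2: 115.1
  3: 116.3
  4: 163.5
  5: 100.4
  → nearest: 5 (100.4)

Q1→2; Q2→2; Q3→5; Q4→2; Q5→5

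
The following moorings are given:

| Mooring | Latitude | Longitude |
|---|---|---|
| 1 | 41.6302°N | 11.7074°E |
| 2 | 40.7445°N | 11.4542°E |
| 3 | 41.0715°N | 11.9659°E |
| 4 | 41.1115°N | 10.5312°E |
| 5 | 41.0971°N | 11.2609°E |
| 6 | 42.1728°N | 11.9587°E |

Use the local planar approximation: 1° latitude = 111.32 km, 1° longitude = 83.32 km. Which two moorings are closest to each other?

Pairwise distances:
2–5: √((0.3526·111.32)² + (-0.1933·83.32)²) = √(1540.674914 + 259.395376) = 42.4272 km
2–3: √((0.3270·111.32)² + (0.5117·83.32)²) = √(1325.079395 + 1817.729923) = 56.0608 km
3–5: √((0.0256·111.32)² + (-0.7050·83.32)²) = √(8.121314 + 3450.458088) = 58.8097 km
4–5: √((-0.0144·111.32)² + (0.7297·83.32)²) = √(2.569635 + 3696.470248) = 60.8197 km
1–6: √((0.5426·111.32)² + (0.2513·83.32)²) = √(3648.429631 + 438.413077) = 63.9284 km
1–3: √((-0.5587·111.32)² + (0.2585·83.32)²) = √(3868.153840 + 463.894921) = 65.8183 km
1–5: √((-0.5331·111.32)² + (-0.4465·83.32)²) = √(3521.792469 + 1384.017078) = 70.0415 km
2–4: √((0.3670·111.32)² + (-0.9230·83.32)²) = √(1669.085268 + 5914.280587) = 87.0825 km
1–2: √((-0.8857·111.32)² + (-0.2532·83.32)²) = √(9721.195668 + 445.067544) = 100.8279 km
1–4: √((-0.5187·111.32)² + (-1.1762·83.32)²) = √(3334.102071 + 9604.192865) = 113.7466 km
3–4: √((0.0400·111.32)² + (-1.4347·83.32)²) = √(19.827428 + 14289.621293) = 119.6221 km
3–6: √((1.1013·111.32)² + (-0.0072·83.32)²) = √(15029.954774 + 0.359885) = 122.5982 km
5–6: √((1.0757·111.32)² + (0.6978·83.32)²) = √(14339.325807 + 3380.340531) = 133.1152 km
2–6: √((1.4283·111.32)² + (0.5045·83.32)²) = √(25280.477211 + 1766.936181) = 164.4610 km
4–6: √((1.0613·111.32)² + (1.4275·83.32)²) = √(13957.984888 + 14146.557084) = 167.6441 km
Closest pair: 2–5 at 42.4272 km.

2 and 5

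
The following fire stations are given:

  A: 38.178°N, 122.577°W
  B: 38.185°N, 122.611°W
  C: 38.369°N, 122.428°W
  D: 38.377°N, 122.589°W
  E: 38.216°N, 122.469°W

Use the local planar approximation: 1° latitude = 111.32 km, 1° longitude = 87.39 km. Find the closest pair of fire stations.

Pairwise distances:
A–B: √((0.007·111.32)² + (-0.034·87.39)²) = √(0.60721 + 8.82839) = 3.072 km
A–E: √((0.038·111.32)² + (0.108·87.39)²) = √(17.89425 + 89.07811) = 10.343 km
B–E: √((0.031·111.32)² + (0.142·87.39)²) = √(11.90885 + 153.99271) = 12.880 km
C–D: √((0.008·111.32)² + (-0.161·87.39)²) = √(0.79310 + 197.95899) = 14.098 km
C–E: √((-0.153·111.32)² + (-0.041·87.39)²) = √(290.08766 + 12.83782) = 17.405 km
D–E: √((-0.161·111.32)² + (0.120·87.39)²) = √(321.21672 + 109.97297) = 20.765 km
B–D: √((0.192·111.32)² + (0.022·87.39)²) = √(456.82394 + 3.69631) = 21.460 km
A–D: √((0.199·111.32)² + (-0.012·87.39)²) = √(490.74123 + 1.09973) = 22.177 km
A–C: √((0.191·111.32)² + (0.149·87.39)²) = √(452.07775 + 169.54931) = 24.932 km
B–C: √((0.184·111.32)² + (0.183·87.39)²) = √(419.54837 + 255.75590) = 25.987 km
Closest pair: A–B at 3.072 km.

A and B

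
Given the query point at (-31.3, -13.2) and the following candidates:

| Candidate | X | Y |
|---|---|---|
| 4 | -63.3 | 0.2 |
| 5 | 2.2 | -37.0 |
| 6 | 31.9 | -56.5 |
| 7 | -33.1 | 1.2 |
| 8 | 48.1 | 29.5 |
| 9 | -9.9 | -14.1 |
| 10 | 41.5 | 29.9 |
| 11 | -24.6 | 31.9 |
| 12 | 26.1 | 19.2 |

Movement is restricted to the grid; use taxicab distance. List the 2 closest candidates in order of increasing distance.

Distances from (-31.3, -13.2):
4: |-32.0| + |13.4| = 32.0 + 13.4 = 45.4
5: |33.5| + |-23.8| = 33.5 + 23.8 = 57.3
6: |63.2| + |-43.3| = 63.2 + 43.3 = 106.5
7: |-1.8| + |14.4| = 1.8 + 14.4 = 16.2
8: |79.4| + |42.7| = 79.4 + 42.7 = 122.1
9: |21.4| + |-0.9| = 21.4 + 0.9 = 22.3
10: |72.8| + |43.1| = 72.8 + 43.1 = 115.9
11: |6.7| + |45.1| = 6.7 + 45.1 = 51.8
12: |57.4| + |32.4| = 57.4 + 32.4 = 89.8
Sorted: 7 (16.2) < 9 (22.3) < 4 (45.4) < 11 (51.8) < …

7, 9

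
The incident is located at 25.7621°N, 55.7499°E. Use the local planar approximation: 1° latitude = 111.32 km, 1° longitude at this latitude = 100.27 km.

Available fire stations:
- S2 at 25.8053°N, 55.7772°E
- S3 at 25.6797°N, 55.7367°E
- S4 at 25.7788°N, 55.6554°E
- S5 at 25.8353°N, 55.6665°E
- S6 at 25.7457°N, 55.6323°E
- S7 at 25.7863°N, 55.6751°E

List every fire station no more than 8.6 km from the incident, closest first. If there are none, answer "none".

S2, S7

Distances from 25.7621°N, 55.7499°E:
S2: 5.5335 km
S3: 9.2678 km
S4: 9.6562 km
S5: 11.6761 km
S6: 11.9322 km
S7: 7.9693 km
Threshold 8.6 km: S2 (5.5335 km), S7 (7.9693 km) are within range.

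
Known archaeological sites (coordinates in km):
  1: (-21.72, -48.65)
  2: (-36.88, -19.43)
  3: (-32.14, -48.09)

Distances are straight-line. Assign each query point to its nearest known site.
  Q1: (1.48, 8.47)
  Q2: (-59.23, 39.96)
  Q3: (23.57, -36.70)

Q1 at (1.48, 8.47):
  1: √((-23.20)² + (-57.12)²) = √(538.2400 + 3262.6944) = 61.65 km
  2: √((-38.36)² + (-27.90)²) = √(1471.4896 + 778.4100) = 47.43 km
  3: √((-33.62)² + (-56.56)²) = √(1130.3044 + 3199.0336) = 65.80 km
  → nearest: 2 (47.43 km)
Q2 at (-59.23, 39.96):
  1: √((37.51)² + (-88.61)²) = √(1407.0001 + 7851.7321) = 96.22 km
  2: √((22.35)² + (-59.39)²) = √(499.5225 + 3527.1721) = 63.46 km
  3: √((27.09)² + (-88.05)²) = √(733.8681 + 7752.8025) = 92.12 km
  → nearest: 2 (63.46 km)
Q3 at (23.57, -36.70):
  1: √((-45.29)² + (-11.95)²) = √(2051.1841 + 142.8025) = 46.84 km
  2: √((-60.45)² + (17.27)²) = √(3654.2025 + 298.2529) = 62.87 km
  3: √((-55.71)² + (-11.39)²) = √(3103.6041 + 129.7321) = 56.86 km
  → nearest: 1 (46.84 km)

Q1→2; Q2→2; Q3→1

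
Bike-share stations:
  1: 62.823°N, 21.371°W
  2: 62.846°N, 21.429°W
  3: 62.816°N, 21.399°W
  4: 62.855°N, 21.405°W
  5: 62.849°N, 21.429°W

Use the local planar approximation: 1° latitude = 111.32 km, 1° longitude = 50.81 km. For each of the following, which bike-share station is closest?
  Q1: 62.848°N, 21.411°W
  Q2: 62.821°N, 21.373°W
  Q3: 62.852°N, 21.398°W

Q1→4; Q2→1; Q3→4

Q1 at 62.848°N, 21.411°W:
  1: √((-0.025·111.32)² + (0.040·50.81)²) = √(7.74509 + 4.13065) = 3.446 km
  2: √((-0.002·111.32)² + (-0.018·50.81)²) = √(0.04957 + 0.83646) = 0.941 km
  3: √((-0.032·111.32)² + (0.012·50.81)²) = √(12.68955 + 0.37176) = 3.614 km
  4: √((0.007·111.32)² + (0.006·50.81)²) = √(0.60721 + 0.09294) = 0.837 km
  5: √((0.001·111.32)² + (-0.018·50.81)²) = √(0.01239 + 0.83646) = 0.921 km
  → nearest: 4 (0.837 km)
Q2 at 62.821°N, 21.373°W:
  1: √((0.002·111.32)² + (0.002·50.81)²) = √(0.04957 + 0.01033) = 0.245 km
  2: √((0.025·111.32)² + (-0.056·50.81)²) = √(7.74509 + 8.09607) = 3.980 km
  3: √((-0.005·111.32)² + (-0.026·50.81)²) = √(0.30980 + 1.74520) = 1.434 km
  4: √((0.034·111.32)² + (-0.032·50.81)²) = √(14.32532 + 2.64362) = 4.119 km
  5: √((0.028·111.32)² + (-0.056·50.81)²) = √(9.71544 + 8.09607) = 4.220 km
  → nearest: 1 (0.245 km)
Q3 at 62.852°N, 21.398°W:
  1: √((-0.029·111.32)² + (0.027·50.81)²) = √(10.42179 + 1.88203) = 3.508 km
  2: √((-0.006·111.32)² + (-0.031·50.81)²) = √(0.44612 + 2.48097) = 1.711 km
  3: √((-0.036·111.32)² + (-0.001·50.81)²) = √(16.06022 + 0.00258) = 4.008 km
  4: √((0.003·111.32)² + (-0.007·50.81)²) = √(0.11153 + 0.12650) = 0.488 km
  5: √((-0.003·111.32)² + (-0.031·50.81)²) = √(0.11153 + 2.48097) = 1.610 km
  → nearest: 4 (0.488 km)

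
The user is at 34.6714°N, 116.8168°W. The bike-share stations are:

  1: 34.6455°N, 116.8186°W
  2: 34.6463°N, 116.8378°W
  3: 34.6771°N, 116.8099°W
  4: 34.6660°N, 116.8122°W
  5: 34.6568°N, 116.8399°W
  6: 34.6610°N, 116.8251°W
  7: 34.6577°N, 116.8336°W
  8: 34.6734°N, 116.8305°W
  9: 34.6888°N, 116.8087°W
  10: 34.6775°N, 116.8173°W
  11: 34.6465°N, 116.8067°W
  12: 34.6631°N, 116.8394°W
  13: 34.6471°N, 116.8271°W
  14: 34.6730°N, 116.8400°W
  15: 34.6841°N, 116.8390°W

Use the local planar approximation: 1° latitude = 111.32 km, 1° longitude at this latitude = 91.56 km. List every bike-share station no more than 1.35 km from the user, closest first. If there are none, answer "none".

10, 4, 3, 8

Distances from 34.6714°N, 116.8168°W:
1: 2.8879 km
2: 3.3918 km
3: 0.8954 km
4: 0.7340 km
5: 2.6674 km
6: 1.3849 km
7: 2.1661 km
8: 1.2740 km
9: 2.0741 km
10: 0.6806 km
11: 2.9221 km
12: 2.2662 km
13: 2.8648 km
14: 2.1316 km
15: 2.4759 km
Threshold 1.35 km: 10 (0.6806 km), 4 (0.7340 km), 3 (0.8954 km), 8 (1.2740 km) are within range.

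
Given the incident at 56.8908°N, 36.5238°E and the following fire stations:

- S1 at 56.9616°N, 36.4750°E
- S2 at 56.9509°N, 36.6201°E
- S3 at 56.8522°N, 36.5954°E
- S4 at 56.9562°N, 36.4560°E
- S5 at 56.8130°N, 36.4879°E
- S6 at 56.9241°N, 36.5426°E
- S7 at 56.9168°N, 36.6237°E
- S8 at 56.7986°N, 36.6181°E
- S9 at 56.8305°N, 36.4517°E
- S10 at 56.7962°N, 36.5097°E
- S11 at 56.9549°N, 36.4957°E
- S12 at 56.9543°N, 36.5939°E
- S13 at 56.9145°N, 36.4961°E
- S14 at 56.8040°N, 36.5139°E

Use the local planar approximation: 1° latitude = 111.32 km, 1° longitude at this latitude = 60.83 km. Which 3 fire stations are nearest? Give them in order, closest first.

S13, S6, S3

Distances from 56.8908°N, 36.5238°E:
S1: 8.4220 km
S2: 8.8925 km
S3: 6.1183 km
S4: 8.3674 km
S5: 8.9318 km
S6: 3.8793 km
S7: 6.7310 km
S8: 11.7579 km
S9: 8.0184 km
S10: 10.5657 km
S11: 7.3375 km
S12: 8.2554 km
S13: 3.1305 km
S14: 9.6813 km
Sorted: S13 (3.1305 km) < S6 (3.8793 km) < S3 (6.1183 km) < S7 (6.7310 km) < S11 (7.3375 km) < …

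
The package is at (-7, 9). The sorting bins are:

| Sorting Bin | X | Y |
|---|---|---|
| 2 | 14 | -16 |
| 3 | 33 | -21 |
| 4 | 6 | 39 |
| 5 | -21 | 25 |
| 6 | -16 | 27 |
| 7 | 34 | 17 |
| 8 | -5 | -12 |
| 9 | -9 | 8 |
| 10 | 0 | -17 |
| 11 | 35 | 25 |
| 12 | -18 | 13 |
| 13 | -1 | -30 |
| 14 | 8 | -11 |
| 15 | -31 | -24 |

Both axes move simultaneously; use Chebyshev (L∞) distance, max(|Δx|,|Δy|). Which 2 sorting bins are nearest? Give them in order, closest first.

9, 12

Distances from (-7, 9):
2: 25
3: 40
4: 30
5: 16
6: 18
7: 41
8: 21
9: 2
10: 26
11: 42
12: 11
13: 39
14: 20
15: 33
Sorted: 9 (2) < 12 (11) < 5 (16) < 6 (18) < …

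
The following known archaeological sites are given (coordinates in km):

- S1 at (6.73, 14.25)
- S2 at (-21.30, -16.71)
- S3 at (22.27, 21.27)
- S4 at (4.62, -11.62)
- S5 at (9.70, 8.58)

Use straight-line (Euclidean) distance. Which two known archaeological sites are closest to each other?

S1 and S5

Pairwise distances:
S1–S2: 41.76 km
S1–S3: 17.05 km
S1–S4: 25.96 km
S1–S5: 6.40 km
S2–S3: 57.80 km
S2–S4: 26.42 km
S2–S5: 40.01 km
S3–S4: 37.33 km
S3–S5: 17.86 km
S4–S5: 20.83 km
Closest pair: S1–S5 at 6.40 km.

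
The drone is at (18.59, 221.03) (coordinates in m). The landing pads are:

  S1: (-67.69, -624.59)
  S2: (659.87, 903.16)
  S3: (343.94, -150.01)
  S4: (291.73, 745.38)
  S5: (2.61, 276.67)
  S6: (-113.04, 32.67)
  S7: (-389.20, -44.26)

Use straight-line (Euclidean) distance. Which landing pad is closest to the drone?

Distances from (18.59, 221.03):
S1: √((-86.28)² + (-845.62)²) = √(7444.2384 + 715073.1844) = 850.01 m
S2: √((641.28)² + (682.13)²) = √(411240.0384 + 465301.3369) = 936.24 m
S3: √((325.35)² + (-371.04)²) = √(105852.6225 + 137670.6816) = 493.48 m
S4: √((273.14)² + (524.35)²) = √(74605.4596 + 274942.9225) = 591.23 m
S5: √((-15.98)² + (55.64)²) = √(255.3604 + 3095.8096) = 57.89 m
S6: √((-131.63)² + (-188.36)²) = √(17326.4569 + 35479.4896) = 229.80 m
S7: √((-407.79)² + (-265.29)²) = √(166292.6841 + 70378.7841) = 486.49 m
Minimum: S5 at 57.89 m.

S5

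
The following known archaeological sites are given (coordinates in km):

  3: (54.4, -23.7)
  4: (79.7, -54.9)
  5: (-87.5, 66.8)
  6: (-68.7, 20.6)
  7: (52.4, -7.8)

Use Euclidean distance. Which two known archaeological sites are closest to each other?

3 and 7

Pairwise distances:
3–7: 16.0 km
3–4: 40.2 km
5–6: 49.9 km
4–7: 54.4 km
6–7: 124.4 km
3–6: 130.8 km
5–7: 158.5 km
4–6: 166.5 km
3–5: 168.3 km
4–5: 206.8 km
Closest pair: 3–7 at 16.0 km.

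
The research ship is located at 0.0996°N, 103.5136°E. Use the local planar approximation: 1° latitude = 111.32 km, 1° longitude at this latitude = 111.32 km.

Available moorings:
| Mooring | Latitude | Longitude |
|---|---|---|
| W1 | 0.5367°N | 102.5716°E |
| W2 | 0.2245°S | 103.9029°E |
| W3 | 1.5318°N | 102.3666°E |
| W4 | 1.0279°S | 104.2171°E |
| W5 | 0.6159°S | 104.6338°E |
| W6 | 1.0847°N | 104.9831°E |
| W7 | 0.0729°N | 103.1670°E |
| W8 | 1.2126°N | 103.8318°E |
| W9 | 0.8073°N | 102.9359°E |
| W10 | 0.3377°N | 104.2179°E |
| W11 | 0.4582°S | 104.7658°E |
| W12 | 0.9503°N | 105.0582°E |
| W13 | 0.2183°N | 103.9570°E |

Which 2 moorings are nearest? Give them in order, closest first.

W7, W13

Distances from 0.0996°N, 103.5136°E:
W1: 115.6025 km
W2: 56.3894 km
W3: 204.2595 km
W4: 147.9412 km
W5: 147.9672 km
W6: 196.9405 km
W7: 38.6978 km
W8: 128.8632 km
W9: 101.6966 km
W10: 82.7618 km
W11: 152.5996 km
W12: 196.2985 km
W13: 51.0974 km
Sorted: W7 (38.6978 km) < W13 (51.0974 km) < W2 (56.3894 km) < W10 (82.7618 km) < …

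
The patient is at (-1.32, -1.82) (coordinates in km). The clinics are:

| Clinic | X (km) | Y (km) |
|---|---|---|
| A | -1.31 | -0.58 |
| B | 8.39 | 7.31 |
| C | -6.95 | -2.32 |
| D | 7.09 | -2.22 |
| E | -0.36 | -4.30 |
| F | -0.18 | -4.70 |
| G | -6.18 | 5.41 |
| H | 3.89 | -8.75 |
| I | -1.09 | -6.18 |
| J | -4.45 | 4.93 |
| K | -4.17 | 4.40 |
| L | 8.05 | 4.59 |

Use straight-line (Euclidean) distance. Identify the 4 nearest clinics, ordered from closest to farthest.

A, E, F, I

Distances from (-1.32, -1.82):
A: √((0.01)² + (1.24)²) = √(0.0001 + 1.5376) = 1.24 km
B: √((9.71)² + (9.13)²) = √(94.2841 + 83.3569) = 13.33 km
C: √((-5.63)² + (-0.50)²) = √(31.6969 + 0.2500) = 5.65 km
D: √((8.41)² + (-0.40)²) = √(70.7281 + 0.1600) = 8.42 km
E: √((0.96)² + (-2.48)²) = √(0.9216 + 6.1504) = 2.66 km
F: √((1.14)² + (-2.88)²) = √(1.2996 + 8.2944) = 3.10 km
G: √((-4.86)² + (7.23)²) = √(23.6196 + 52.2729) = 8.71 km
H: √((5.21)² + (-6.93)²) = √(27.1441 + 48.0249) = 8.67 km
I: √((0.23)² + (-4.36)²) = √(0.0529 + 19.0096) = 4.37 km
J: √((-3.13)² + (6.75)²) = √(9.7969 + 45.5625) = 7.44 km
K: √((-2.85)² + (6.22)²) = √(8.1225 + 38.6884) = 6.84 km
L: √((9.37)² + (6.41)²) = √(87.7969 + 41.0881) = 11.35 km
Sorted: A (1.24 km) < E (2.66 km) < F (3.10 km) < I (4.37 km) < C (5.65 km) < K (6.84 km) < …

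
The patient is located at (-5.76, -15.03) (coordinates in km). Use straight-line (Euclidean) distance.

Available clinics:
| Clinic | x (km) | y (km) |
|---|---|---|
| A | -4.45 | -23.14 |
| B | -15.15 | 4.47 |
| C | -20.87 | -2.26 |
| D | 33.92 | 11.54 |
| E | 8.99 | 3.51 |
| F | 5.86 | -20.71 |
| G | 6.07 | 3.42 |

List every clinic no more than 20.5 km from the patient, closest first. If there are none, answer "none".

Distances from (-5.76, -15.03):
A: √((1.31)² + (-8.11)²) = √(1.7161 + 65.7721) = 8.22 km
B: √((-9.39)² + (19.50)²) = √(88.1721 + 380.2500) = 21.64 km
C: √((-15.11)² + (12.77)²) = √(228.3121 + 163.0729) = 19.78 km
D: √((39.68)² + (26.57)²) = √(1574.5024 + 705.9649) = 47.75 km
E: √((14.75)² + (18.54)²) = √(217.5625 + 343.7316) = 23.69 km
F: √((11.62)² + (-5.68)²) = √(135.0244 + 32.2624) = 12.93 km
G: √((11.83)² + (18.45)²) = √(139.9489 + 340.4025) = 21.92 km
Threshold 20.5 km: A (8.22 km), F (12.93 km), C (19.78 km) are within range.

A, F, C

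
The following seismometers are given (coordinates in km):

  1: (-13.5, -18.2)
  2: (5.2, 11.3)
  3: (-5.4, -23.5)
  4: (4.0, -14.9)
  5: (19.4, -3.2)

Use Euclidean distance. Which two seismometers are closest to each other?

1 and 3

Pairwise distances:
1–2: 34.9 km
1–3: 9.7 km
1–4: 17.8 km
1–5: 36.2 km
2–3: 36.4 km
2–4: 26.2 km
2–5: 20.3 km
3–4: 12.7 km
3–5: 32.0 km
4–5: 19.3 km
Closest pair: 1–3 at 9.7 km.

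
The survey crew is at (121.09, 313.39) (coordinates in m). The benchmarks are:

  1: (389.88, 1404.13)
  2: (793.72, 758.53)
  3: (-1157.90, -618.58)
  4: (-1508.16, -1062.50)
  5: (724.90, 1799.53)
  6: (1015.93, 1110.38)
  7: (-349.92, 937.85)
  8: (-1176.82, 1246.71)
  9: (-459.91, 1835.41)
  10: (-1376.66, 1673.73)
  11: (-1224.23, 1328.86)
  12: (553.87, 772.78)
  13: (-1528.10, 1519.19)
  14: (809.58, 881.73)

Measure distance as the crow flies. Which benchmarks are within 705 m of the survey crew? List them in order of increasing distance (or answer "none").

Distances from (121.09, 313.39):
1: √((268.79)² + (1090.74)²) = √(72248.0641 + 1189713.7476) = 1123.37 m
2: √((672.63)² + (445.14)²) = √(452431.1169 + 198149.6196) = 806.59 m
3: √((-1278.99)² + (-931.97)²) = √(1635815.4201 + 868568.0809) = 1582.52 m
4: √((-1629.25)² + (-1375.89)²) = √(2654455.5625 + 1893073.2921) = 2132.49 m
5: √((603.81)² + (1486.14)²) = √(364586.5161 + 2208612.0996) = 1604.12 m
6: √((894.84)² + (796.99)²) = √(800738.6256 + 635193.0601) = 1198.30 m
7: √((-471.01)² + (624.46)²) = √(221850.4201 + 389950.2916) = 782.18 m
8: √((-1297.91)² + (933.32)²) = √(1684570.3681 + 871086.2224) = 1598.64 m
9: √((-581.00)² + (1522.02)²) = √(337561.0000 + 2316544.8804) = 1629.14 m
10: √((-1497.75)² + (1360.34)²) = √(2243255.0625 + 1850524.9156) = 2023.31 m
11: √((-1345.32)² + (1015.47)²) = √(1809885.9024 + 1031179.3209) = 1685.55 m
12: √((432.78)² + (459.39)²) = √(187298.5284 + 211039.1721) = 631.14 m
13: √((-1649.19)² + (1205.80)²) = √(2719827.6561 + 1453953.6400) = 2042.98 m
14: √((688.49)² + (568.34)²) = √(474018.4801 + 323010.3556) = 892.76 m
Threshold 705 m: 12 (631.14 m) is within range.

12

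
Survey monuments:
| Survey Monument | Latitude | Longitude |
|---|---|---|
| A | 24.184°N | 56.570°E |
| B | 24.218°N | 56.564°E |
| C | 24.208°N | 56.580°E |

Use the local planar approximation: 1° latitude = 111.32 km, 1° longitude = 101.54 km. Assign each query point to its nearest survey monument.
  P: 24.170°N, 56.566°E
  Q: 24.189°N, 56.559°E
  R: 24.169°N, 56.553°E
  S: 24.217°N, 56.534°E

P at 24.170°N, 56.566°E:
  A: √((0.014·111.32)² + (0.004·101.54)²) = √(2.42886 + 0.16497) = 1.611 km
  B: √((0.048·111.32)² + (-0.002·101.54)²) = √(28.55150 + 0.04124) = 5.347 km
  C: √((0.038·111.32)² + (0.014·101.54)²) = √(17.89425 + 2.02083) = 4.463 km
  → nearest: A (1.611 km)
Q at 24.189°N, 56.559°E:
  A: √((-0.005·111.32)² + (0.011·101.54)²) = √(0.30980 + 1.24755) = 1.248 km
  B: √((0.029·111.32)² + (0.005·101.54)²) = √(10.42179 + 0.25776) = 3.268 km
  C: √((0.019·111.32)² + (0.021·101.54)²) = √(4.47356 + 4.54687) = 3.003 km
  → nearest: A (1.248 km)
R at 24.169°N, 56.553°E:
  A: √((0.015·111.32)² + (0.017·101.54)²) = √(2.78823 + 2.97970) = 2.402 km
  B: √((0.049·111.32)² + (0.011·101.54)²) = √(29.75353 + 1.24755) = 5.568 km
  C: √((0.039·111.32)² + (0.027·101.54)²) = √(18.84845 + 7.51626) = 5.135 km
  → nearest: A (2.402 km)
S at 24.217°N, 56.534°E:
  A: √((-0.033·111.32)² + (0.036·101.54)²) = √(13.49504 + 13.36224) = 5.182 km
  B: √((0.001·111.32)² + (0.030·101.54)²) = √(0.01239 + 9.27933) = 3.048 km
  C: √((-0.009·111.32)² + (0.046·101.54)²) = √(1.00376 + 21.81675) = 4.777 km
  → nearest: B (3.048 km)

P→A; Q→A; R→A; S→B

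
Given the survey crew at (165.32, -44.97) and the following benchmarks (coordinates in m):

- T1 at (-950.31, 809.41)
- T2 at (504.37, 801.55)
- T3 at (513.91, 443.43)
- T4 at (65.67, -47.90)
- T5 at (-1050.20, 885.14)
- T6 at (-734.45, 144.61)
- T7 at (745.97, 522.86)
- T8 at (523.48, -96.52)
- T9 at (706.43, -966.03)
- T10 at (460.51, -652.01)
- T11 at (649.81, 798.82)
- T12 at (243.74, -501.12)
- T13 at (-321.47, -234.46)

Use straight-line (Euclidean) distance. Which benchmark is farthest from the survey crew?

T5

Distances from (165.32, -44.97):
T1: 1405.20 m
T2: 911.89 m
T3: 600.04 m
T4: 99.69 m
T5: 1530.55 m
T6: 919.53 m
T7: 812.15 m
T8: 361.85 m
T9: 1068.25 m
T10: 675.01 m
T11: 972.99 m
T12: 462.84 m
T13: 522.37 m
Maximum: T5 at 1530.55 m.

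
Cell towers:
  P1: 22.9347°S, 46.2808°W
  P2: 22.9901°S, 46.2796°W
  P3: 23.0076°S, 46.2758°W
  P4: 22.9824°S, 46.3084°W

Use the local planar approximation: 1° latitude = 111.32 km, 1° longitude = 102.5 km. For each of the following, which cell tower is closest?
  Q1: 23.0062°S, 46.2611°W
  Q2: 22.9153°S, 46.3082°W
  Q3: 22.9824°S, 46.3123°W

Q1 at 23.0062°S, 46.2611°W:
  P1: 8.2115 km
  P2: 2.6092 km
  P3: 1.5148 km
  P4: 5.5249 km
  → nearest: P3 (1.5148 km)
Q2 at 22.9153°S, 46.3082°W:
  P1: 3.5428 km
  P2: 8.8277 km
  P3: 10.7982 km
  P4: 7.4696 km
  → nearest: P1 (3.5428 km)
Q3 at 22.9824°S, 46.3123°W:
  P1: 6.2145 km
  P2: 3.4596 km
  P3: 4.6762 km
  P4: 0.3998 km
  → nearest: P4 (0.3998 km)

Q1→P3; Q2→P1; Q3→P4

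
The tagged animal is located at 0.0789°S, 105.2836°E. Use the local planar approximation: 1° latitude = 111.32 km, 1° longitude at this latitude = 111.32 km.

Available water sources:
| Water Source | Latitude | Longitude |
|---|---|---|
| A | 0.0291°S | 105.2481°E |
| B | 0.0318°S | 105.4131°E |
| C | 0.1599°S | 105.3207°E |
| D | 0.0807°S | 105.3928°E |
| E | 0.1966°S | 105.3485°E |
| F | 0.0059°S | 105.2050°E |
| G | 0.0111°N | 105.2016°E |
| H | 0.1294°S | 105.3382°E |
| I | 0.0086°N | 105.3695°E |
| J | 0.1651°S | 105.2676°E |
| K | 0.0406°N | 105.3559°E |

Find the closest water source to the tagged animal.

Distances from 0.0789°S, 105.2836°E:
A: √((0.0498·111.32)² + (-0.0355·111.32)²) = √(30.733009 + 15.617197) = 6.8081 km
B: √((0.0471·111.32)² + (0.1295·111.32)²) = √(27.490853 + 207.819326) = 15.3398 km
C: √((-0.0810·111.32)² + (0.0371·111.32)²) = √(81.304846 + 17.056669) = 9.9177 km
D: √((-0.0018·111.32)² + (0.1092·111.32)²) = √(0.040151 + 147.771837) = 12.1578 km
E: √((-0.1177·111.32)² + (0.0649·111.32)²) = √(171.671942 + 52.195828) = 14.9622 km
F: √((0.0730·111.32)² + (-0.0786·111.32)²) = √(66.037727 + 76.558160) = 11.9414 km
G: √((0.0900·111.32)² + (-0.0820·111.32)²) = √(100.376353 + 83.324765) = 13.5536 km
H: √((-0.0505·111.32)² + (0.0546·111.32)²) = √(31.603061 + 36.942959) = 8.2793 km
I: √((0.0875·111.32)² + (0.0859·111.32)²) = √(94.877340 + 91.439264) = 13.6498 km
J: √((-0.0862·111.32)² + (-0.0160·111.32)²) = √(92.079071 + 3.172388) = 9.7597 km
K: √((0.1195·111.32)² + (0.0723·111.32)²) = √(176.962892 + 64.777322) = 15.5480 km
Minimum: A at 6.8081 km.

A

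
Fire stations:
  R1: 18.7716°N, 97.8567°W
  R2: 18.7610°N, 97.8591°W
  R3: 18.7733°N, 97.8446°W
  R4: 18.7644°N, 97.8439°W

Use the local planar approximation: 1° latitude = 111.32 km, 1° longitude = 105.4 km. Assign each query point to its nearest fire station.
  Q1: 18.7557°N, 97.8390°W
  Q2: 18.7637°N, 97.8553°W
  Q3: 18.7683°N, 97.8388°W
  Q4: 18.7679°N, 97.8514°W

Q1→R4; Q2→R2; Q3→R4; Q4→R1

Q1 at 18.7557°N, 97.8390°W:
  R1: 2.5716 km
  R2: 2.1992 km
  R3: 2.0462 km
  R4: 1.0976 km
  → nearest: R4 (1.0976 km)
Q2 at 18.7637°N, 97.8553°W:
  R1: 0.8917 km
  R2: 0.5008 km
  R3: 1.5537 km
  R4: 1.2041 km
  → nearest: R2 (0.5008 km)
Q3 at 18.7683°N, 97.8388°W:
  R1: 1.9221 km
  R2: 2.2887 km
  R3: 0.8268 km
  R4: 0.6910 km
  → nearest: R4 (0.6910 km)
Q4 at 18.7679°N, 97.8514°W:
  R1: 0.6940 km
  R2: 1.1174 km
  R3: 0.9354 km
  R4: 0.8813 km
  → nearest: R1 (0.6940 km)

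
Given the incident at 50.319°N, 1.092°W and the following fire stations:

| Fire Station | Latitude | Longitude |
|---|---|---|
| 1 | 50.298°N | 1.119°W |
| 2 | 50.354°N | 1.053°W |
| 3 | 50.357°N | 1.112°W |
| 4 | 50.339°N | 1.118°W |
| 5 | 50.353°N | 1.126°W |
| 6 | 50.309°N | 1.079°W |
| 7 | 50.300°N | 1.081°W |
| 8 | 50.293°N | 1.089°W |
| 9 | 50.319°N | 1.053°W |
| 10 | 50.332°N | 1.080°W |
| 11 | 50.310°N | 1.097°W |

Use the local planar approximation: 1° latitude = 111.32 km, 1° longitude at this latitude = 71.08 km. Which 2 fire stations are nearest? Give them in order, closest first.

Distances from 50.319°N, 1.092°W:
1: √((-0.021·111.32)² + (-0.027·71.08)²) = √(5.46493 + 3.68318) = 3.025 km
2: √((0.035·111.32)² + (0.039·71.08)²) = √(15.18037 + 7.68465) = 4.782 km
3: √((0.038·111.32)² + (-0.020·71.08)²) = √(17.89425 + 2.02095) = 4.463 km
4: √((0.020·111.32)² + (-0.026·71.08)²) = √(4.95686 + 3.41540) = 2.893 km
5: √((0.034·111.32)² + (-0.034·71.08)²) = √(14.32532 + 5.84054) = 4.491 km
6: √((-0.010·111.32)² + (0.013·71.08)²) = √(1.23921 + 0.85385) = 1.447 km
7: √((-0.019·111.32)² + (0.011·71.08)²) = √(4.47356 + 0.61134) = 2.255 km
8: √((-0.026·111.32)² + (0.003·71.08)²) = √(8.37709 + 0.04547) = 2.902 km
9: √((0.000·111.32)² + (0.039·71.08)²) = √(0.00000 + 7.68465) = 2.772 km
10: √((0.013·111.32)² + (0.012·71.08)²) = √(2.09427 + 0.72754) = 1.680 km
11: √((-0.009·111.32)² + (-0.005·71.08)²) = √(1.00376 + 0.12631) = 1.063 km
Sorted: 11 (1.063 km) < 6 (1.447 km) < 10 (1.680 km) < 7 (2.255 km) < …

11, 6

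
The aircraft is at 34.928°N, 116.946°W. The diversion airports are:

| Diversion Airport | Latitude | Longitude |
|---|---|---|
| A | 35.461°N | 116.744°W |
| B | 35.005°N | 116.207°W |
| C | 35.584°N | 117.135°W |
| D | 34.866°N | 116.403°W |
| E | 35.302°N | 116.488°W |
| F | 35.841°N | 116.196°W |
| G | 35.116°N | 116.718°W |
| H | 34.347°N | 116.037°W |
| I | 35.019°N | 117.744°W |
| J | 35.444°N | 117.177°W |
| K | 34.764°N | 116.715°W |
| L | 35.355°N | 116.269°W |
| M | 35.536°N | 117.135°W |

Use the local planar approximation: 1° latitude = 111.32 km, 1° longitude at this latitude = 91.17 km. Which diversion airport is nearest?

K

Distances from 34.928°N, 116.946°W:
A: 62.126 km
B: 67.918 km
C: 75.031 km
D: 49.984 km
E: 58.965 km
F: 122.496 km
G: 29.497 km
H: 105.124 km
I: 73.456 km
J: 61.180 km
K: 27.872 km
L: 77.904 km
M: 69.842 km
Minimum: K at 27.872 km.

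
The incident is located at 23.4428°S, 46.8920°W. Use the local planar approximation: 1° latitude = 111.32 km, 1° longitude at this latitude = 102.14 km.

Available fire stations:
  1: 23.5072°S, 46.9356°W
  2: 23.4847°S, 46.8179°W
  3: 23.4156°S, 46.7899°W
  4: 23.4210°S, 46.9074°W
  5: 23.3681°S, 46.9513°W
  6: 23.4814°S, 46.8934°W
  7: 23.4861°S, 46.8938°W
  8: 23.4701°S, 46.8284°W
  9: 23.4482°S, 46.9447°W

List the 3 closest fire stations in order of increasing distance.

Distances from 23.4428°S, 46.8920°W:
1: 8.4396 km
2: 8.8904 km
3: 10.8592 km
4: 2.8920 km
5: 10.2876 km
6: 4.2993 km
7: 4.8237 km
8: 7.1718 km
9: 5.4162 km
Sorted: 4 (2.8920 km) < 6 (4.2993 km) < 7 (4.8237 km) < 9 (5.4162 km) < 8 (7.1718 km) < …

4, 6, 7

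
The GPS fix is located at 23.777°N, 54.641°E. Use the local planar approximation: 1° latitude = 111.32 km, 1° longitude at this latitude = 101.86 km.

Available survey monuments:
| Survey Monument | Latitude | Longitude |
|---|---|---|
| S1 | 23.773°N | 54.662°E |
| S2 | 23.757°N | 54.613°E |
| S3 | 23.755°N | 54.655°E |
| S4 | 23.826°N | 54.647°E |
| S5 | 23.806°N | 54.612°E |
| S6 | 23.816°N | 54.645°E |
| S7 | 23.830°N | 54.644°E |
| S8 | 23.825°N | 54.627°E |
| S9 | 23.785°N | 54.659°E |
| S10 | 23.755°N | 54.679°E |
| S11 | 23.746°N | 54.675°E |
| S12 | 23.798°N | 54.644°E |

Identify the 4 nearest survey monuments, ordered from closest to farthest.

Distances from 23.777°N, 54.641°E:
S1: √((-0.004·111.32)² + (0.021·101.86)²) = √(0.19827 + 4.57558) = 2.185 km
S2: √((-0.020·111.32)² + (-0.028·101.86)²) = √(4.95686 + 8.13436) = 3.618 km
S3: √((-0.022·111.32)² + (0.014·101.86)²) = √(5.99780 + 2.03359) = 2.834 km
S4: √((0.049·111.32)² + (0.006·101.86)²) = √(29.75353 + 0.37352) = 5.489 km
S5: √((0.029·111.32)² + (-0.029·101.86)²) = √(10.42179 + 8.72576) = 4.376 km
S6: √((0.039·111.32)² + (0.004·101.86)²) = √(18.84845 + 0.16601) = 4.361 km
S7: √((0.053·111.32)² + (0.003·101.86)²) = √(34.80953 + 0.09338) = 5.908 km
S8: √((0.048·111.32)² + (-0.014·101.86)²) = √(28.55150 + 2.03359) = 5.530 km
S9: √((0.008·111.32)² + (0.018·101.86)²) = √(0.79310 + 3.36165) = 2.038 km
S10: √((-0.022·111.32)² + (0.038·101.86)²) = √(5.99780 + 14.98216) = 4.580 km
S11: √((-0.031·111.32)² + (0.034·101.86)²) = √(11.90885 + 11.99403) = 4.889 km
S12: √((0.021·111.32)² + (0.003·101.86)²) = √(5.46493 + 0.09338) = 2.358 km
Sorted: S9 (2.038 km) < S1 (2.185 km) < S12 (2.358 km) < S3 (2.834 km) < S2 (3.618 km) < S6 (4.361 km) < …

S9, S1, S12, S3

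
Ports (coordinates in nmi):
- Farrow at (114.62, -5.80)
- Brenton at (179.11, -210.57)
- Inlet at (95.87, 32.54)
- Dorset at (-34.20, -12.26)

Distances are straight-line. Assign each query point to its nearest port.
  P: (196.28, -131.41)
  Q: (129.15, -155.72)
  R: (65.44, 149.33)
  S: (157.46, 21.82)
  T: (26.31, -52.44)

P→Brenton; Q→Brenton; R→Inlet; S→Farrow; T→Dorset

P at (196.28, -131.41):
  Farrow: √((-81.66)² + (125.61)²) = √(6668.3556 + 15777.8721) = 149.82 nmi
  Brenton: √((-17.17)² + (-79.16)²) = √(294.8089 + 6266.3056) = 81.00 nmi
  Inlet: √((-100.41)² + (163.95)²) = √(10082.1681 + 26879.6025) = 192.25 nmi
  Dorset: √((-230.48)² + (119.15)²) = √(53121.0304 + 14196.7225) = 259.46 nmi
  → nearest: Brenton (81.00 nmi)
Q at (129.15, -155.72):
  Farrow: √((-14.53)² + (149.92)²) = √(211.1209 + 22476.0064) = 150.62 nmi
  Brenton: √((49.96)² + (-54.85)²) = √(2496.0016 + 3008.5225) = 74.19 nmi
  Inlet: √((-33.28)² + (188.26)²) = √(1107.5584 + 35441.8276) = 191.18 nmi
  Dorset: √((-163.35)² + (143.46)²) = √(26683.2225 + 20580.7716) = 217.40 nmi
  → nearest: Brenton (74.19 nmi)
R at (65.44, 149.33):
  Farrow: √((49.18)² + (-155.13)²) = √(2418.6724 + 24065.3169) = 162.74 nmi
  Brenton: √((113.67)² + (-359.90)²) = √(12920.8689 + 129528.0100) = 377.42 nmi
  Inlet: √((30.43)² + (-116.79)²) = √(925.9849 + 13639.9041) = 120.69 nmi
  Dorset: √((-99.64)² + (-161.59)²) = √(9928.1296 + 26111.3281) = 189.84 nmi
  → nearest: Inlet (120.69 nmi)
S at (157.46, 21.82):
  Farrow: √((-42.84)² + (-27.62)²) = √(1835.2656 + 762.8644) = 50.97 nmi
  Brenton: √((21.65)² + (-232.39)²) = √(468.7225 + 54005.1121) = 233.40 nmi
  Inlet: √((-61.59)² + (10.72)²) = √(3793.3281 + 114.9184) = 62.52 nmi
  Dorset: √((-191.66)² + (-34.08)²) = √(36733.5556 + 1161.4464) = 194.67 nmi
  → nearest: Farrow (50.97 nmi)
T at (26.31, -52.44):
  Farrow: √((88.31)² + (46.64)²) = √(7798.6561 + 2175.2896) = 99.87 nmi
  Brenton: √((152.80)² + (-158.13)²) = √(23347.8400 + 25005.0969) = 219.89 nmi
  Inlet: √((69.56)² + (84.98)²) = √(4838.5936 + 7221.6004) = 109.82 nmi
  Dorset: √((-60.51)² + (40.18)²) = √(3661.4601 + 1614.4324) = 72.64 nmi
  → nearest: Dorset (72.64 nmi)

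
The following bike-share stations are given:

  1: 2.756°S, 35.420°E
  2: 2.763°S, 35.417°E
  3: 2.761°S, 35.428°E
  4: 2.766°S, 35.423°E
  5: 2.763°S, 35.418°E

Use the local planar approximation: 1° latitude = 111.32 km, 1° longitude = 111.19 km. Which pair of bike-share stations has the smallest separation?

2 and 5

Pairwise distances:
1–2: 0.848 km
1–3: 1.049 km
1–4: 1.162 km
1–5: 0.810 km
2–3: 1.243 km
2–4: 0.746 km
2–5: 0.111 km
3–4: 0.787 km
3–5: 1.134 km
4–5: 0.649 km
Closest pair: 2–5 at 0.111 km.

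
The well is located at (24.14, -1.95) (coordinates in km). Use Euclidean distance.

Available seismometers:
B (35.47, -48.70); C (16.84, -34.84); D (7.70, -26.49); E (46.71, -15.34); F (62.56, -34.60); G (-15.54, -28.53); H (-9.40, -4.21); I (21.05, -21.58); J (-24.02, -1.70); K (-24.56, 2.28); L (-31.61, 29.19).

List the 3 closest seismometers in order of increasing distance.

Distances from (24.14, -1.95):
B: 48.10 km
C: 33.69 km
D: 29.54 km
E: 26.24 km
F: 50.42 km
G: 47.76 km
H: 33.62 km
I: 19.87 km
J: 48.16 km
K: 48.88 km
L: 63.86 km
Sorted: I (19.87 km) < E (26.24 km) < D (29.54 km) < H (33.62 km) < C (33.69 km) < …

I, E, D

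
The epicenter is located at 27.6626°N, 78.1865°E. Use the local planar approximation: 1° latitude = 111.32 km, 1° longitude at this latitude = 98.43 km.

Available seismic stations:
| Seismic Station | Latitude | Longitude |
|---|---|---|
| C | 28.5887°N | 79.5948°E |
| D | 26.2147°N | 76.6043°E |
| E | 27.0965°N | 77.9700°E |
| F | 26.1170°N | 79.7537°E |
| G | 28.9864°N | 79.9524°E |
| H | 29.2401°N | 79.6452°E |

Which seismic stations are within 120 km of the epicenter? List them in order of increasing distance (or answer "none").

Distances from 27.6626°N, 78.1865°E:
C: √((0.9261·111.32)² + (1.4083·98.43)²) = √(10628.259845 + 19215.218567) = 172.7527 km
D: √((-1.4479·111.32)² + (-1.5822·98.43)²) = √(25979.065898 + 24253.684877) = 224.1266 km
E: √((-0.5661·111.32)² + (-0.2165·98.43)²) = √(3971.300085 + 454.120149) = 66.5238 km
F: √((-1.5456·111.32)² + (1.5672·98.43)²) = √(29603.333206 + 23795.992106) = 231.0829 km
G: √((1.3238·111.32)² + (1.7659·98.43)²) = √(21716.565833 + 30212.536169) = 227.8796 km
H: √((1.5775·111.32)² + (1.4587·98.43)²) = √(30837.923813 + 20615.170742) = 226.8327 km
Threshold 120 km: E (66.5238 km) is within range.

E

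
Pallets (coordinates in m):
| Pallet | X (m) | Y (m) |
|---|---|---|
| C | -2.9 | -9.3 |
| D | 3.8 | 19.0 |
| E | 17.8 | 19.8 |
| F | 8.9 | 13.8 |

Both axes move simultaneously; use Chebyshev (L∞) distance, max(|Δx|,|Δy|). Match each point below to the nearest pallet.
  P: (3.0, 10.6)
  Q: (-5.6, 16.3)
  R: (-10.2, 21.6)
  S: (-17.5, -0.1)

P at (3.0, 10.6):
  C: 19.9 m
  D: 8.4 m
  E: 14.8 m
  F: 5.9 m
  → nearest: F (5.9 m)
Q at (-5.6, 16.3):
  C: 25.6 m
  D: 9.4 m
  E: 23.4 m
  F: 14.5 m
  → nearest: D (9.4 m)
R at (-10.2, 21.6):
  C: 30.9 m
  D: 14.0 m
  E: 28.0 m
  F: 19.1 m
  → nearest: D (14.0 m)
S at (-17.5, -0.1):
  C: 14.6 m
  D: 21.3 m
  E: 35.3 m
  F: 26.4 m
  → nearest: C (14.6 m)

P→F; Q→D; R→D; S→C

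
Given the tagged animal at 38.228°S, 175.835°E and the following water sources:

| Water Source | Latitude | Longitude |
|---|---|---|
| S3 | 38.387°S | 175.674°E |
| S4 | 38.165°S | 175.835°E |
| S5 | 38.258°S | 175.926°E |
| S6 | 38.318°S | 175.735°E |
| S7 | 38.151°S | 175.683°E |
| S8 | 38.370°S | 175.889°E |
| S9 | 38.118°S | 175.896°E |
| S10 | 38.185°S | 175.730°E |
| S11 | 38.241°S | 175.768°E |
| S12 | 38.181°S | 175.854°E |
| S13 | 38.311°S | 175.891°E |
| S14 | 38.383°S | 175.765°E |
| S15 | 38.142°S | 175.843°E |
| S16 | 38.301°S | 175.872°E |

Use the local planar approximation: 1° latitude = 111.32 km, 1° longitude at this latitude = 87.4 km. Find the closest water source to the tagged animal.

S12

Distances from 38.228°S, 175.835°E:
S3: √((-0.159·111.32)² + (-0.161·87.4)²) = √(313.28575 + 198.00430) = 22.612 km
S4: √((0.063·111.32)² + (0.000·87.4)²) = √(49.18441 + 0.00000) = 7.013 km
S5: √((-0.030·111.32)² + (0.091·87.4)²) = √(11.15293 + 63.25657) = 8.626 km
S6: √((-0.090·111.32)² + (-0.100·87.4)²) = √(100.37635 + 76.38760) = 13.295 km
S7: √((0.077·111.32)² + (-0.152·87.4)²) = √(73.47301 + 176.48591) = 15.810 km
S8: √((-0.142·111.32)² + (0.054·87.4)²) = √(249.87516 + 22.27462) = 16.497 km
S9: √((0.110·111.32)² + (0.061·87.4)²) = √(149.94492 + 28.42383) = 13.355 km
S10: √((0.043·111.32)² + (-0.105·87.4)²) = √(22.91307 + 84.21733) = 10.350 km
S11: √((-0.013·111.32)² + (-0.067·87.4)²) = √(2.09427 + 34.29039) = 6.032 km
S12: √((0.047·111.32)² + (0.019·87.4)²) = √(27.37424 + 2.75759) = 5.489 km
S13: √((-0.083·111.32)² + (0.056·87.4)²) = √(85.36947 + 23.95515) = 10.456 km
S14: √((-0.155·111.32)² + (-0.070·87.4)²) = √(297.72122 + 37.42992) = 18.307 km
S15: √((0.086·111.32)² + (0.008·87.4)²) = √(91.65229 + 0.48888) = 9.599 km
S16: √((-0.073·111.32)² + (0.037·87.4)²) = √(66.03773 + 10.45746) = 8.746 km
Minimum: S12 at 5.489 km.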